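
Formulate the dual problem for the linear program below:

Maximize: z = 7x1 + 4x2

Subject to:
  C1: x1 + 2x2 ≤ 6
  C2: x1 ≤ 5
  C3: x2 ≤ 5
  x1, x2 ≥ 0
Minimize: z = 6y1 + 5y2 + 5y3

Subject to:
  C1: -y1 - y2 ≤ -7
  C2: -2y1 - y3 ≤ -4
  y1, y2, y3 ≥ 0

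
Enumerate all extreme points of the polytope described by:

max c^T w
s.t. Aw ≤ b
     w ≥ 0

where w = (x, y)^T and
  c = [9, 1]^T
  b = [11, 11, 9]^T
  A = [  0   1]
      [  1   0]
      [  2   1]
Each vertex is the intersection of two constraint boundaries that also satisfies all remaining constraints:
  x = 0 and y = 0 → (0, 0)
  2x + y = 9 and y = 0 → (4.5, 0)
  2x + y = 9 and x = 0 → (0, 9)

Vertices: (0, 0), (4.5, 0), (0, 9)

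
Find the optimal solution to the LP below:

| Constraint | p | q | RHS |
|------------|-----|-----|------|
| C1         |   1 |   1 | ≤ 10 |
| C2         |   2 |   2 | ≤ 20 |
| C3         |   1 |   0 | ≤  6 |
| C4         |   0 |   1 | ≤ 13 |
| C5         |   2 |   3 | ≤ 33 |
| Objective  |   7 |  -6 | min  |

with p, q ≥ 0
p = 0, q = 10, z = -60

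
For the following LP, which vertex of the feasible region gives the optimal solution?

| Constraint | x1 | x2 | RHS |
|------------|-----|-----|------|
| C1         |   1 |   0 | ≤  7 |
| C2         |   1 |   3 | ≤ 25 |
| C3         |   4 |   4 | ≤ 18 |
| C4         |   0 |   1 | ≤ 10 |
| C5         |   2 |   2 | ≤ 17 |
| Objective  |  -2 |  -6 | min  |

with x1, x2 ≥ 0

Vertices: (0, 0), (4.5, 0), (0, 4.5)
Evaluating z = -2x1 - 6x2 at each vertex:
  (0, 0): z = 0
  (4.5, 0): z = -9
  (0, 4.5): z = -27

The smallest value is z = -27, attained at (0, 4.5).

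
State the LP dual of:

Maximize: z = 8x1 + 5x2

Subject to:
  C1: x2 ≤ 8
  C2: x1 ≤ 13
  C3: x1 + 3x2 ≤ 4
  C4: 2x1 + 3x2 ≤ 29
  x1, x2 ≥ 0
Minimize: z = 8y1 + 13y2 + 4y3 + 29y4

Subject to:
  C1: -y2 - y3 - 2y4 ≤ -8
  C2: -y1 - 3y3 - 3y4 ≤ -5
  y1, y2, y3, y4 ≥ 0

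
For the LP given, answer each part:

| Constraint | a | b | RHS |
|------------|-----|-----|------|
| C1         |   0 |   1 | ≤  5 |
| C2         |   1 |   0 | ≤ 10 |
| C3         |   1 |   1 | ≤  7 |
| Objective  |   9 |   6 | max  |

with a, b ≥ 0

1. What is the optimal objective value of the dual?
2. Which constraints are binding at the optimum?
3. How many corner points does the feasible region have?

1. 63 (by strong duality, equal to the primal optimum)
2. C3, b ≥ 0
3. 4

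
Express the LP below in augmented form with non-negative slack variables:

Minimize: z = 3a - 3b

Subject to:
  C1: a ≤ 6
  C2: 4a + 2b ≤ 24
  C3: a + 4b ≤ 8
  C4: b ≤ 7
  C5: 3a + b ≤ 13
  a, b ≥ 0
min z = 3a - 3b

s.t.
  a + s1 = 6
  4a + 2b + s2 = 24
  a + 4b + s3 = 8
  b + s4 = 7
  3a + b + s5 = 13
  a, b, s1, s2, s3, s4, s5 ≥ 0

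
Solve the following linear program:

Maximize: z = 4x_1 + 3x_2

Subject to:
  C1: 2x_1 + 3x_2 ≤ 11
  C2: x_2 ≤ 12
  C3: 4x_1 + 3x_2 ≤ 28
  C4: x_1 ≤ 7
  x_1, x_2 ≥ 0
x_1 = 5.5, x_2 = 0, z = 22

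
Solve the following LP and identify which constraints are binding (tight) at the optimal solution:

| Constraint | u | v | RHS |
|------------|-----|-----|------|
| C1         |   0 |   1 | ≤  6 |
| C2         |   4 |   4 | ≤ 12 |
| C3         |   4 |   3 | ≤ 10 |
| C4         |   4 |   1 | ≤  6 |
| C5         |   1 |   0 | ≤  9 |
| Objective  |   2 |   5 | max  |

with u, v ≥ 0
Optimal: u = 0, v = 3
Binding: C2, u ≥ 0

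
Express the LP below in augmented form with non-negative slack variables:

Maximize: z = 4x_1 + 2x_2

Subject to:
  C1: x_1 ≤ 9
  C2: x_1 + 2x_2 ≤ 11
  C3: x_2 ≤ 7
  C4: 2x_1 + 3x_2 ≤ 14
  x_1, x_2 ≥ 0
max z = 4x_1 + 2x_2

s.t.
  x_1 + s1 = 9
  x_1 + 2x_2 + s2 = 11
  x_2 + s3 = 7
  2x_1 + 3x_2 + s4 = 14
  x_1, x_2, s1, s2, s3, s4 ≥ 0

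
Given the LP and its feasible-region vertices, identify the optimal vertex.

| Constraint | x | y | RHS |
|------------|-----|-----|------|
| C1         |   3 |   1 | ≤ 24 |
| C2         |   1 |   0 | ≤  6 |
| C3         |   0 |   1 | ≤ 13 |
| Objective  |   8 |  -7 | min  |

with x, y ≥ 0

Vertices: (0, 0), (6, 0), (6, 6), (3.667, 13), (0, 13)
Evaluating z = 8x - 7y at each vertex:
  (0, 0): z = 0
  (6, 0): z = 48
  (6, 6): z = 6
  (3.667, 13): z = -61.67
  (0, 13): z = -91

The smallest value is z = -91, attained at (0, 13).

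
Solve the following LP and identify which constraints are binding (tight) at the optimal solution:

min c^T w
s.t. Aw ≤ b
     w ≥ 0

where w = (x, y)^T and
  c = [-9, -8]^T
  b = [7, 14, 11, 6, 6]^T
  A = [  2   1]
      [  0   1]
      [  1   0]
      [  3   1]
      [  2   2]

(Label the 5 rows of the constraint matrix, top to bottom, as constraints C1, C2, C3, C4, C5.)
Optimal: x = 1.5, y = 1.5
Slack at optimum:
  C1: slack = 2.5
  C2: slack = 12.5
  C3: slack = 9.5
  C4: slack = 0 (binding)
  C5: slack = 0 (binding)
  x ≥ 0: x = 1.5
  y ≥ 0: y = 1.5
Binding constraints: C4, C5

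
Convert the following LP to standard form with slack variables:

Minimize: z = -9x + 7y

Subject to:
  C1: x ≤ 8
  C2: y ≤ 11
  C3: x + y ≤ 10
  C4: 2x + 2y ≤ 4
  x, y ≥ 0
min z = -9x + 7y

s.t.
  x + s1 = 8
  y + s2 = 11
  x + y + s3 = 10
  2x + 2y + s4 = 4
  x, y, s1, s2, s3, s4 ≥ 0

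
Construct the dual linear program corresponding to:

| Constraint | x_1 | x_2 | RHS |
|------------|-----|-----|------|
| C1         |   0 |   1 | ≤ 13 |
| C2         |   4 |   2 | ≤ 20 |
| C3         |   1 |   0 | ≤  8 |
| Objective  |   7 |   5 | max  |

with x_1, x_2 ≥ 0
Minimize: z = 13y1 + 20y2 + 8y3

Subject to:
  C1: -4y2 - y3 ≤ -7
  C2: -y1 - 2y2 ≤ -5
  y1, y2, y3 ≥ 0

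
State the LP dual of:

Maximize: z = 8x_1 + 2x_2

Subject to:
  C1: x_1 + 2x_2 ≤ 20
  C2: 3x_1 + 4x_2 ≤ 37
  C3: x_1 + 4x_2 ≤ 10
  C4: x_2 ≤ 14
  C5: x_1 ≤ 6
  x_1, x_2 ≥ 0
Minimize: z = 20y1 + 37y2 + 10y3 + 14y4 + 6y5

Subject to:
  C1: -y1 - 3y2 - y3 - y5 ≤ -8
  C2: -2y1 - 4y2 - 4y3 - y4 ≤ -2
  y1, y2, y3, y4, y5 ≥ 0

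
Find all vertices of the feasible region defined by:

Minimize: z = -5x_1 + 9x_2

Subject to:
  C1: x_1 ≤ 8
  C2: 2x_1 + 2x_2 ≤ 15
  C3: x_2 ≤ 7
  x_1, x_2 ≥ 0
Each vertex is the intersection of two constraint boundaries that also satisfies all remaining constraints:
  x_1 = 0 and x_2 = 0 → (0, 0)
  2x_1 + 2x_2 = 15 and x_2 = 0 → (7.5, 0)
  2x_1 + 2x_2 = 15 and x_2 = 7 → (0.5, 7)
  x_2 = 7 and x_1 = 0 → (0, 7)

Vertices: (0, 0), (7.5, 0), (0.5, 7), (0, 7)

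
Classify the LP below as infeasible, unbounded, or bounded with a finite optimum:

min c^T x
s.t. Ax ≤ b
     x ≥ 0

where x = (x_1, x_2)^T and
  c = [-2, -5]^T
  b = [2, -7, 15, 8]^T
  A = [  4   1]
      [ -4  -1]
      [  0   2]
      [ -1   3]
One constraint requires 4x_1 + x_2 ≤ 2, while the constraint -4x_1 - x_2 ≤ -7 is equivalent to 4x_1 + x_2 ≥ 7. Together they would need 7 ≤ 4x_1 + x_2 ≤ 2, which is impossible since 7 > 2. No point satisfies all constraints.

The feasible region is empty; the LP is infeasible.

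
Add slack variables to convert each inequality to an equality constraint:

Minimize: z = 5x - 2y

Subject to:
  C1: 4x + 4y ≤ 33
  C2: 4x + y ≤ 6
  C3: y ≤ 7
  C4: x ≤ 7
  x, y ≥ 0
min z = 5x - 2y

s.t.
  4x + 4y + s1 = 33
  4x + y + s2 = 6
  y + s3 = 7
  x + s4 = 7
  x, y, s1, s2, s3, s4 ≥ 0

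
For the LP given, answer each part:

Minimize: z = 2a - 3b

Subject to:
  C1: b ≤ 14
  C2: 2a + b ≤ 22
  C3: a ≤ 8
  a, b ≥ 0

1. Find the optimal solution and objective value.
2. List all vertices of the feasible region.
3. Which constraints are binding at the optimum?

1. a = 0, b = 14, z = -42
2. (0, 0), (8, 0), (8, 6), (4, 14), (0, 14)
3. C1, a ≥ 0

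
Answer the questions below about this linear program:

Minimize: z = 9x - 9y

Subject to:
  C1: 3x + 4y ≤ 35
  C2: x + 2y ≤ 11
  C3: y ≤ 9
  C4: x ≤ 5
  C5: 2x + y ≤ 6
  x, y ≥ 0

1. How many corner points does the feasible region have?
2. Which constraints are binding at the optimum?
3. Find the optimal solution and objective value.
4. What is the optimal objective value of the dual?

1. 4
2. C2, x ≥ 0
3. x = 0, y = 5.5, z = -49.5
4. -49.5 (by strong duality, equal to the primal optimum)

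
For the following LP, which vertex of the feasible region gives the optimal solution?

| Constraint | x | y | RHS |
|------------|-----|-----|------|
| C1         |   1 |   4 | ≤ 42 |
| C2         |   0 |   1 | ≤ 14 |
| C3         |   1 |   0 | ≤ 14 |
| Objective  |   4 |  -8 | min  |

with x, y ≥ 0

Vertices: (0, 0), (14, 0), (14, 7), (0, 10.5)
Evaluating z = 4x - 8y at each vertex:
  (0, 0): z = 0
  (14, 0): z = 56
  (14, 7): z = 0
  (0, 10.5): z = -84

The smallest value is z = -84, attained at (0, 10.5).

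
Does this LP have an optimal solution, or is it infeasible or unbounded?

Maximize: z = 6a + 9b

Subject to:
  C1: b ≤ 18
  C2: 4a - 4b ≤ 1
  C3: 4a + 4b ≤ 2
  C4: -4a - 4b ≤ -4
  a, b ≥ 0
C3 requires 4a + 4b ≤ 2, while C4 (-4a - 4b ≤ -4) is equivalent to 4a + 4b ≥ 4. Together they would need 4 ≤ 4a + 4b ≤ 2, which is impossible since 4 > 2. No point satisfies all constraints.

Infeasible: no point satisfies all constraints simultaneously.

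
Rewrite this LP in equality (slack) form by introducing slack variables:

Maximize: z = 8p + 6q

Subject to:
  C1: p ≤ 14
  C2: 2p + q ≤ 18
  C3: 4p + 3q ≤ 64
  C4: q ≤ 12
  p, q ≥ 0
max z = 8p + 6q

s.t.
  p + s1 = 14
  2p + q + s2 = 18
  4p + 3q + s3 = 64
  q + s4 = 12
  p, q, s1, s2, s3, s4 ≥ 0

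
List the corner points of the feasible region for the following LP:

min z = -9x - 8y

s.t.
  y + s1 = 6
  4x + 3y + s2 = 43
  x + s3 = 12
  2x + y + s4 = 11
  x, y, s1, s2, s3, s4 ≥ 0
Each vertex is the intersection of two constraint boundaries that also satisfies all remaining constraints:
  x = 0 and y = 0 → (0, 0)
  2x + y = 11 and y = 0 → (5.5, 0)
  y = 6 and 2x + y = 11 → (2.5, 6)
  y = 6 and x = 0 → (0, 6)

Vertices: (0, 0), (5.5, 0), (2.5, 6), (0, 6)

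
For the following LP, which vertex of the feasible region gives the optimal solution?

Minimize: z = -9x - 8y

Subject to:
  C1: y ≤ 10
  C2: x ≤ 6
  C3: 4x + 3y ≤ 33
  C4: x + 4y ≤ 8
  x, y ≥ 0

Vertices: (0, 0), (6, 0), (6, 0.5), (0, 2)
Evaluating z = -9x - 8y at each vertex:
  (0, 0): z = 0
  (6, 0): z = -54
  (6, 0.5): z = -58
  (0, 2): z = -16

The smallest value is z = -58, attained at (6, 0.5).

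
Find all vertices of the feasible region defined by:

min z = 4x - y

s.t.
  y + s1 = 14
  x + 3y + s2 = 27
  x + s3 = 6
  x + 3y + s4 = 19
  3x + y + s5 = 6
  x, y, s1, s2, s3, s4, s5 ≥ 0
Each vertex is the intersection of two constraint boundaries that also satisfies all remaining constraints:
  x = 0 and y = 0 → (0, 0)
  3x + y = 6 and y = 0 → (2, 0)
  3x + y = 6 and x = 0 → (0, 6)

Vertices: (0, 0), (2, 0), (0, 6)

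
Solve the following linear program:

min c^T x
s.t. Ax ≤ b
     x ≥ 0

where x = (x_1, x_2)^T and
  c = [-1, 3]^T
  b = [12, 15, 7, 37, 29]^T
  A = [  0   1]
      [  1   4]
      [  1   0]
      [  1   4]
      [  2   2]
Each vertex is the intersection of two constraint boundaries that also satisfies all remaining constraints:
  x_1 = 0 and x_2 = 0 → (0, 0)
  x_1 = 7 and x_2 = 0 → (7, 0)
  x_1 + 4x_2 = 15 and x_1 = 7 → (7, 2)
  x_1 + 4x_2 = 15 and x_1 = 0 → (0, 3.75)

Evaluating z = -x_1 + 3x_2 at each vertex:
  (0, 0): z = 0
  (7, 0): z = -7
  (7, 2): z = -1
  (0, 3.75): z = 11.25

The minimum is at (7, 0) with z = -7.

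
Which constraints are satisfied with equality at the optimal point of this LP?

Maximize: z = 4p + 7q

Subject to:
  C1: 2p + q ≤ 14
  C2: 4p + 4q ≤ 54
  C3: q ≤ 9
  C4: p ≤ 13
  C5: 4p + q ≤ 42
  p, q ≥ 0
Optimal: p = 2.5, q = 9
Slack at optimum:
  C1: slack = 0 (binding)
  C2: slack = 8
  C3: slack = 0 (binding)
  C4: slack = 10.5
  C5: slack = 23
  p ≥ 0: p = 2.5
  q ≥ 0: q = 9
Binding constraints: C1, C3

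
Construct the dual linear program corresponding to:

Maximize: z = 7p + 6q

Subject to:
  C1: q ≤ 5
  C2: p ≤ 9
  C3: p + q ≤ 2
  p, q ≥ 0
Minimize: z = 5y1 + 9y2 + 2y3

Subject to:
  C1: -y2 - y3 ≤ -7
  C2: -y1 - y3 ≤ -6
  y1, y2, y3 ≥ 0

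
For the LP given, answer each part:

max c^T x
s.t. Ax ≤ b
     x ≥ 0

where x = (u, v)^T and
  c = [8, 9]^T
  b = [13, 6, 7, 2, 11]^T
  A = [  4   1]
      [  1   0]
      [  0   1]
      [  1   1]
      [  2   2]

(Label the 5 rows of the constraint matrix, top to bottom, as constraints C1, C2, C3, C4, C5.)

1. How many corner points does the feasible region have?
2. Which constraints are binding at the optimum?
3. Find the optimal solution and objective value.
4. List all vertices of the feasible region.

1. 3
2. C4, u ≥ 0
3. u = 0, v = 2, z = 18
4. (0, 0), (2, 0), (0, 2)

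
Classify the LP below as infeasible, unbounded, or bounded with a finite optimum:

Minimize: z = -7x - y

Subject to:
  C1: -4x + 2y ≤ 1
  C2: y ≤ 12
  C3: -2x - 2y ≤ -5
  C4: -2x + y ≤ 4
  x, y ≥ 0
Feasible point: (1, 2) satisfies every constraint, so the LP is feasible.
Direction d = (1, 0): for each constraint row a, a·d ≤ 0 —
  (-4)(1) + (2)(0) = -4 ≤ 0
  (0)(1) + (1)(0) = 0 ≤ 0
  (-2)(1) + (-2)(0) = -2 ≤ 0
  (-2)(1) + (1)(0) = -2 ≤ 0
and d ≥ 0, so (1, 2) + t·d stays feasible for every t ≥ 0. Along this ray z = -7x - y changes by -7 per unit t, so z → −∞.

Unbounded — the objective can decrease without bound over the feasible region.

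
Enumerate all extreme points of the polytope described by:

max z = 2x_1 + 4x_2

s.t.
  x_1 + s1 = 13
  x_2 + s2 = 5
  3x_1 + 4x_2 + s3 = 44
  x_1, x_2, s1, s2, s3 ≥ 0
Each vertex is the intersection of two constraint boundaries that also satisfies all remaining constraints:
  x_1 = 0 and x_2 = 0 → (0, 0)
  x_1 = 13 and x_2 = 0 → (13, 0)
  x_1 = 13 and 3x_1 + 4x_2 = 44 → (13, 1.25)
  x_2 = 5 and 3x_1 + 4x_2 = 44 → (8, 5)
  x_2 = 5 and x_1 = 0 → (0, 5)

Vertices: (0, 0), (13, 0), (13, 1.25), (8, 5), (0, 5)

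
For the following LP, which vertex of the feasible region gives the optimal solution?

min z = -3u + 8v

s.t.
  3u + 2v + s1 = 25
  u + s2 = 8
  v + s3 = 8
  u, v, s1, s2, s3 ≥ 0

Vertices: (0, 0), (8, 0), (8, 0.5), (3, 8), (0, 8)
(8, 0) with z = -24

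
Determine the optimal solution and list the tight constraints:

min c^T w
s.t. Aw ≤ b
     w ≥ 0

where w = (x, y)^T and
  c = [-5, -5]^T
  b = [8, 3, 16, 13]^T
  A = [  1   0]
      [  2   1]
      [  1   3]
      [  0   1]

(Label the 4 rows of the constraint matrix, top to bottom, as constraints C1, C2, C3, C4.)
Optimal: x = 0, y = 3
Binding: C2, x ≥ 0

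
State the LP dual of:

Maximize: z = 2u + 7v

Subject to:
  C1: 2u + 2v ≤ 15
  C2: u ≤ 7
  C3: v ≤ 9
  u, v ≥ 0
Minimize: z = 15y1 + 7y2 + 9y3

Subject to:
  C1: -2y1 - y2 ≤ -2
  C2: -2y1 - y3 ≤ -7
  y1, y2, y3 ≥ 0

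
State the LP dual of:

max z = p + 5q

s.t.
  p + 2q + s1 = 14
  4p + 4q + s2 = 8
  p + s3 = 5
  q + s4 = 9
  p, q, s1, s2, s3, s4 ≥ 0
Minimize: z = 14y1 + 8y2 + 5y3 + 9y4

Subject to:
  C1: -y1 - 4y2 - y3 ≤ -1
  C2: -2y1 - 4y2 - y4 ≤ -5
  y1, y2, y3, y4 ≥ 0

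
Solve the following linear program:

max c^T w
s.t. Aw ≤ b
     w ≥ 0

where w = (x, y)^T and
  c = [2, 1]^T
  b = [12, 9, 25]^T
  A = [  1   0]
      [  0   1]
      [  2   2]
x = 12, y = 0.5, z = 24.5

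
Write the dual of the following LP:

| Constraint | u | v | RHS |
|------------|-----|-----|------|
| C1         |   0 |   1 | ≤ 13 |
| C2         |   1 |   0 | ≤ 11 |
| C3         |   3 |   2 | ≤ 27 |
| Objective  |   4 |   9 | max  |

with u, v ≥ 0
Minimize: z = 13y1 + 11y2 + 27y3

Subject to:
  C1: -y2 - 3y3 ≤ -4
  C2: -y1 - 2y3 ≤ -9
  y1, y2, y3 ≥ 0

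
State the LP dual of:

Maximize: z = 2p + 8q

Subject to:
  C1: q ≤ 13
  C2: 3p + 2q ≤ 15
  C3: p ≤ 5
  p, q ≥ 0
Minimize: z = 13y1 + 15y2 + 5y3

Subject to:
  C1: -3y2 - y3 ≤ -2
  C2: -y1 - 2y2 ≤ -8
  y1, y2, y3 ≥ 0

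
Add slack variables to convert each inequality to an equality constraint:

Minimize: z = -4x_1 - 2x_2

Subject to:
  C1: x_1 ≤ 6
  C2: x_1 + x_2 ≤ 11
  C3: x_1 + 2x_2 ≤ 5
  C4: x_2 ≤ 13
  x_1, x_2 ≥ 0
min z = -4x_1 - 2x_2

s.t.
  x_1 + s1 = 6
  x_1 + x_2 + s2 = 11
  x_1 + 2x_2 + s3 = 5
  x_2 + s4 = 13
  x_1, x_2, s1, s2, s3, s4 ≥ 0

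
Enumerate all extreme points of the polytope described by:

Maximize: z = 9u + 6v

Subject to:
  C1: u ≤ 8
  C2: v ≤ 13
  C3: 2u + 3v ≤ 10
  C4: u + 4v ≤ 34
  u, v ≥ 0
Each vertex is the intersection of two constraint boundaries that also satisfies all remaining constraints:
  u = 0 and v = 0 → (0, 0)
  2u + 3v = 10 and v = 0 → (5, 0)
  2u + 3v = 10 and u = 0 → (0, 3.333)

Vertices: (0, 0), (5, 0), (0, 3.333)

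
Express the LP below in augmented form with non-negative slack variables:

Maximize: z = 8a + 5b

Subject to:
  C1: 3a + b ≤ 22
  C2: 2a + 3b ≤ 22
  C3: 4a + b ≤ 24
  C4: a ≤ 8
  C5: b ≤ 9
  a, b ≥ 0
max z = 8a + 5b

s.t.
  3a + b + s1 = 22
  2a + 3b + s2 = 22
  4a + b + s3 = 24
  a + s4 = 8
  b + s5 = 9
  a, b, s1, s2, s3, s4, s5 ≥ 0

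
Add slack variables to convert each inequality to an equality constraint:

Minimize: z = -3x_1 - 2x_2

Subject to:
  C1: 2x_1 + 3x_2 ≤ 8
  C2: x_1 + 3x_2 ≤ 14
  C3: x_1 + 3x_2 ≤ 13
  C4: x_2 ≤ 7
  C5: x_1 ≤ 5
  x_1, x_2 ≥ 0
min z = -3x_1 - 2x_2

s.t.
  2x_1 + 3x_2 + s1 = 8
  x_1 + 3x_2 + s2 = 14
  x_1 + 3x_2 + s3 = 13
  x_2 + s4 = 7
  x_1 + s5 = 5
  x_1, x_2, s1, s2, s3, s4, s5 ≥ 0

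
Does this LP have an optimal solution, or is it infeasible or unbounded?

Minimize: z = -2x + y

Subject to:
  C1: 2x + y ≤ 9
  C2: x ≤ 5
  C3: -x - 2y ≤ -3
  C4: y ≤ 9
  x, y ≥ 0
The point (4.5, 0) satisfies every constraint, so the LP is feasible; the constraints give x ≤ 5 and y ≤ 9, which with x, y ≥ 0 keep the feasible region inside a bounded box. A feasible, bounded LP attains a finite optimum at a vertex.

Evaluating z = -2x + y at each vertex:
  (0, 1.5): z = 1.5
  (3, 0): z = -6
  (4.5, 0): z = -9
  (0, 9): z = 9

Feasible with finite optimum z* = -9 at (4.5, 0).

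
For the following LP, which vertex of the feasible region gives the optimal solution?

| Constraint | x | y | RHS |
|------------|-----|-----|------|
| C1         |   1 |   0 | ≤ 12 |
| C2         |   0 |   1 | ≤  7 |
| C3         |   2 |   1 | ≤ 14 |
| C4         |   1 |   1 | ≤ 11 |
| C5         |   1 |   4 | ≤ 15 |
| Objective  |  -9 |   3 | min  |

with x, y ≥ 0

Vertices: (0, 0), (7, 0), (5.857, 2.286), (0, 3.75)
(7, 0) with z = -63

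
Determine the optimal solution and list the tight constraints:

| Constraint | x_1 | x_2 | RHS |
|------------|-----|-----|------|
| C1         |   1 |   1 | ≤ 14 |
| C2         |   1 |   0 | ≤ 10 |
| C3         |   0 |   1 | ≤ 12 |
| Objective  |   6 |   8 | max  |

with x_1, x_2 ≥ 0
Optimal: x_1 = 2, x_2 = 12
Slack at optimum:
  C1: slack = 0 (binding)
  C2: slack = 8
  C3: slack = 0 (binding)
  x_1 ≥ 0: x_1 = 2
  x_2 ≥ 0: x_2 = 12
Binding constraints: C1, C3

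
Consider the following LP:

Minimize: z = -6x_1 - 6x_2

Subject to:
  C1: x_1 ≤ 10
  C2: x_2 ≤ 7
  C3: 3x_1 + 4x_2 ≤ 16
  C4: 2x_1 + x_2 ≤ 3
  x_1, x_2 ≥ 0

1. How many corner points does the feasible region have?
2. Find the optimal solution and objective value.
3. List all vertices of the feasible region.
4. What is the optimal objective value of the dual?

1. 3
2. x_1 = 0, x_2 = 3, z = -18
3. (0, 0), (1.5, 0), (0, 3)
4. -18 (by strong duality, equal to the primal optimum)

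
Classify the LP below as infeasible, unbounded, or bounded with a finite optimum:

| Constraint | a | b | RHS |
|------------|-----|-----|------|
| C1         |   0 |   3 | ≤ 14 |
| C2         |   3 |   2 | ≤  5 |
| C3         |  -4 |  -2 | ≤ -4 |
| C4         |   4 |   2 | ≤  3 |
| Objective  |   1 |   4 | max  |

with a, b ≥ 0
C4 requires 4a + 2b ≤ 3, while C3 (-4a - 2b ≤ -4) is equivalent to 4a + 2b ≥ 4. Together they would need 4 ≤ 4a + 2b ≤ 3, which is impossible since 4 > 3. No point satisfies all constraints.

Infeasible: no point satisfies all constraints simultaneously.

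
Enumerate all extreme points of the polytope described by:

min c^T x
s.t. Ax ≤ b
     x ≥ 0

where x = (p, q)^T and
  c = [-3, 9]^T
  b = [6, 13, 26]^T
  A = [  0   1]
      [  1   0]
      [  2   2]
Each vertex is the intersection of two constraint boundaries that also satisfies all remaining constraints:
  p = 0 and q = 0 → (0, 0)
  p = 13 and 2p + 2q = 26 → (13, 0)
  q = 6 and 2p + 2q = 26 → (7, 6)
  q = 6 and p = 0 → (0, 6)

Vertices: (0, 0), (13, 0), (7, 6), (0, 6)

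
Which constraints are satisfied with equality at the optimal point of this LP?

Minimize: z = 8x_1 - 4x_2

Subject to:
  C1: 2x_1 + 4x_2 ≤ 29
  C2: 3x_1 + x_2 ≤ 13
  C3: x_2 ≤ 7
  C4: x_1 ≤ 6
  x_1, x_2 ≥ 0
Optimal: x_1 = 0, x_2 = 7
Slack at optimum:
  C1: slack = 1
  C2: slack = 6
  C3: slack = 0 (binding)
  C4: slack = 6
  x_1 ≥ 0: x_1 = 0 (binding)
  x_2 ≥ 0: x_2 = 7
Binding constraints: C3, x_1 ≥ 0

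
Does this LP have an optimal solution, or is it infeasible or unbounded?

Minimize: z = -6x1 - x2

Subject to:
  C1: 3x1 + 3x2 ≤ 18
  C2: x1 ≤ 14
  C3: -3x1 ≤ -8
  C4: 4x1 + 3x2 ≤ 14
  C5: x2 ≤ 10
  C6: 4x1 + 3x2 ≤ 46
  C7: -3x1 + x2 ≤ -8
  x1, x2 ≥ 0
The point (3.5, 0) satisfies every constraint, so the LP is feasible; the constraints give x1 ≤ 14 and x2 ≤ 10, which with x1, x2 ≥ 0 keep the feasible region inside a bounded box. A feasible, bounded LP attains a finite optimum at a vertex.

Evaluating z = -6x1 - x2 at each vertex:
  (2.667, 0): z = -16
  (3.5, 0): z = -21
  (2.923, 0.7692): z = -18.31

Bounded optimum: z* = -21 at (3.5, 0).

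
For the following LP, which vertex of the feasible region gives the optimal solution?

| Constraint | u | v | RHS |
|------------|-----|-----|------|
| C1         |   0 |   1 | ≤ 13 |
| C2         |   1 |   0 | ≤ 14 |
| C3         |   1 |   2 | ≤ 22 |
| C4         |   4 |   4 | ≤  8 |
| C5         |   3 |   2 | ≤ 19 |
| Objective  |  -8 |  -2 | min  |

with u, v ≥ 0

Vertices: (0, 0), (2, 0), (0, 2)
Evaluating z = -8u - 2v at each vertex:
  (0, 0): z = 0
  (2, 0): z = -16
  (0, 2): z = -4

The smallest value is z = -16, attained at (2, 0).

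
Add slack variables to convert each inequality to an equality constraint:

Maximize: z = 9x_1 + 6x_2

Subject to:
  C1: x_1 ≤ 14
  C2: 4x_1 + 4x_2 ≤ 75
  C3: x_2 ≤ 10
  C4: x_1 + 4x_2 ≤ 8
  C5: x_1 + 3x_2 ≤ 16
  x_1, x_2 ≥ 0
max z = 9x_1 + 6x_2

s.t.
  x_1 + s1 = 14
  4x_1 + 4x_2 + s2 = 75
  x_2 + s3 = 10
  x_1 + 4x_2 + s4 = 8
  x_1 + 3x_2 + s5 = 16
  x_1, x_2, s1, s2, s3, s4, s5 ≥ 0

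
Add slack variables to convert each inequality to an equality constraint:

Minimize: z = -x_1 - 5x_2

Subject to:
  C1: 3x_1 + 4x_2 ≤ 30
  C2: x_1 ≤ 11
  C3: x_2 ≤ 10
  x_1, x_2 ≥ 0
min z = -x_1 - 5x_2

s.t.
  3x_1 + 4x_2 + s1 = 30
  x_1 + s2 = 11
  x_2 + s3 = 10
  x_1, x_2, s1, s2, s3 ≥ 0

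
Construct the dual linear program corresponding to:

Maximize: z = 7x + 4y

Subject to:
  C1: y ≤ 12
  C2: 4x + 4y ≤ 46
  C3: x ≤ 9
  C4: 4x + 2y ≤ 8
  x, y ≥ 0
Minimize: z = 12y1 + 46y2 + 9y3 + 8y4

Subject to:
  C1: -4y2 - y3 - 4y4 ≤ -7
  C2: -y1 - 4y2 - 2y4 ≤ -4
  y1, y2, y3, y4 ≥ 0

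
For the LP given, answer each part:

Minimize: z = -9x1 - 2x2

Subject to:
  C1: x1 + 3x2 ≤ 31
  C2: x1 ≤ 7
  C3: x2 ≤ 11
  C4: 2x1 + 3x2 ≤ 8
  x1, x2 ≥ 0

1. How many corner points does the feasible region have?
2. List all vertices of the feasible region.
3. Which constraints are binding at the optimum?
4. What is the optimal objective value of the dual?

1. 3
2. (0, 0), (4, 0), (0, 2.667)
3. C4, x2 ≥ 0
4. -36 (by strong duality, equal to the primal optimum)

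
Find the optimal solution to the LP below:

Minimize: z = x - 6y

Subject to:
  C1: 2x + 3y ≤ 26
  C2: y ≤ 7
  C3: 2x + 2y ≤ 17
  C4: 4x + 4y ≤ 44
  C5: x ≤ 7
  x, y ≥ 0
Each vertex is the intersection of two constraint boundaries that also satisfies all remaining constraints:
  x = 0 and y = 0 → (0, 0)
  x = 7 and y = 0 → (7, 0)
  2x + 2y = 17 and x = 7 → (7, 1.5)
  y = 7 and 2x + 2y = 17 → (1.5, 7)
  y = 7 and x = 0 → (0, 7)

Evaluating z = x - 6y at each vertex:
  (0, 0): z = 0
  (7, 0): z = 7
  (7, 1.5): z = -2
  (1.5, 7): z = -40.5
  (0, 7): z = -42

The minimum is at (0, 7) with z = -42.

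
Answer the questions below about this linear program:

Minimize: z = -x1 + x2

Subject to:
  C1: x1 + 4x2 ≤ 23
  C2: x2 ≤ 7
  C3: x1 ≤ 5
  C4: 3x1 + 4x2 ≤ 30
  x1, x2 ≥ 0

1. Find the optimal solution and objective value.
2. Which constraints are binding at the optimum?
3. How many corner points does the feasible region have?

1. x1 = 5, x2 = 0, z = -5
2. C3, x2 ≥ 0
3. 5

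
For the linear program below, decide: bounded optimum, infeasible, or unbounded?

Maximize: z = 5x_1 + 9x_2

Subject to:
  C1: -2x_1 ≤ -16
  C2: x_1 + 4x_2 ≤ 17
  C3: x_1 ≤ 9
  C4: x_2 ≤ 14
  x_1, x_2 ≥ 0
The point (9, 2) satisfies every constraint, so the LP is feasible; the constraints give x_1 ≤ 9 and x_2 ≤ 14, which with x_1, x_2 ≥ 0 keep the feasible region inside a bounded box. A feasible, bounded LP attains a finite optimum at a vertex.

The LP has an optimal solution: (9, 2) with z = 63.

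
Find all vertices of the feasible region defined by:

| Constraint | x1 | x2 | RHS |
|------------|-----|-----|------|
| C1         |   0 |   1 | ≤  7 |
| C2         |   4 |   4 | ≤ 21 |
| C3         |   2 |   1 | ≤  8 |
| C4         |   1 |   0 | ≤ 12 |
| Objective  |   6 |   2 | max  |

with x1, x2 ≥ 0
Each vertex is the intersection of two constraint boundaries that also satisfies all remaining constraints:
  x1 = 0 and x2 = 0 → (0, 0)
  2x1 + x2 = 8 and x2 = 0 → (4, 0)
  4x1 + 4x2 = 21 and 2x1 + x2 = 8 → (2.75, 2.5)
  4x1 + 4x2 = 21 and x1 = 0 → (0, 5.25)

Vertices: (0, 0), (4, 0), (2.75, 2.5), (0, 5.25)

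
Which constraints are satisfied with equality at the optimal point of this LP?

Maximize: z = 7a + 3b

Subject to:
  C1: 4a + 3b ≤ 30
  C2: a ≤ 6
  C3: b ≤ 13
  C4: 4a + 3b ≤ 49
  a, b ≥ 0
Optimal: a = 6, b = 2
Slack at optimum:
  C1: slack = 0 (binding)
  C2: slack = 0 (binding)
  C3: slack = 11
  C4: slack = 19
  a ≥ 0: a = 6
  b ≥ 0: b = 2
Binding constraints: C1, C2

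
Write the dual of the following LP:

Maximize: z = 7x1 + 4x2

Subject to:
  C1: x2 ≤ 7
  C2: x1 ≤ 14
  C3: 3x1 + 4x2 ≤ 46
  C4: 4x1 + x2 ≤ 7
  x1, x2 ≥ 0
Minimize: z = 7y1 + 14y2 + 46y3 + 7y4

Subject to:
  C1: -y2 - 3y3 - 4y4 ≤ -7
  C2: -y1 - 4y3 - y4 ≤ -4
  y1, y2, y3, y4 ≥ 0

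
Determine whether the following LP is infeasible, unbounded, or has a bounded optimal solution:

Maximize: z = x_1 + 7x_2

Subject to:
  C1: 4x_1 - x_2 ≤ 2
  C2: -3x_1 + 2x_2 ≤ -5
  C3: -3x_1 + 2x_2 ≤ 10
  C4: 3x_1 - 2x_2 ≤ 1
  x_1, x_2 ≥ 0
C4 requires 3x_1 - 2x_2 ≤ 1, while C2 (-3x_1 + 2x_2 ≤ -5) is equivalent to 3x_1 - 2x_2 ≥ 5. Together they would need 5 ≤ 3x_1 - 2x_2 ≤ 1, which is impossible since 5 > 1. No point satisfies all constraints.

Infeasible — the constraint set is empty.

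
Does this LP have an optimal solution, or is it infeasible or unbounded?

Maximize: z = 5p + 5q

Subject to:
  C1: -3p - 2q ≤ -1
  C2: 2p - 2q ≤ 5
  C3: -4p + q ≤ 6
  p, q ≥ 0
Feasible point: (0, 1) satisfies every constraint, so the LP is feasible.
Direction d = (1, 1): for each constraint row a, a·d ≤ 0 —
  (-3)(1) + (-2)(1) = -5 ≤ 0
  (2)(1) + (-2)(1) = 0 ≤ 0
  (-4)(1) + (1)(1) = -3 ≤ 0
and d ≥ 0, so (0, 1) + t·d stays feasible for every t ≥ 0. Along this ray z = 5p + 5q changes by 10 per unit t, so z → +∞.

Unbounded: there is a feasible ray along which z → +∞.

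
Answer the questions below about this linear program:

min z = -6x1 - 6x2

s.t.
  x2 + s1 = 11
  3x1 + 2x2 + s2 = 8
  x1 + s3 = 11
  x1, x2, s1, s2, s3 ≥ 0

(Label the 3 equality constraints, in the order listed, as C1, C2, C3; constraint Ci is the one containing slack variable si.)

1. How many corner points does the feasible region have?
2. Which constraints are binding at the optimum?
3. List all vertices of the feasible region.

1. 3
2. C2, x1 ≥ 0
3. (0, 0), (2.667, 0), (0, 4)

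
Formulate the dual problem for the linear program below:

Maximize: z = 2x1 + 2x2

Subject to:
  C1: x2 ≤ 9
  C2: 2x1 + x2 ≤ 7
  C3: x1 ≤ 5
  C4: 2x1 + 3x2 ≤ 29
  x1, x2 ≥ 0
Minimize: z = 9y1 + 7y2 + 5y3 + 29y4

Subject to:
  C1: -2y2 - y3 - 2y4 ≤ -2
  C2: -y1 - y2 - 3y4 ≤ -2
  y1, y2, y3, y4 ≥ 0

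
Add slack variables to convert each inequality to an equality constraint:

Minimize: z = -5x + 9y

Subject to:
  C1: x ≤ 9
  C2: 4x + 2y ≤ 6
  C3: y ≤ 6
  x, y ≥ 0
min z = -5x + 9y

s.t.
  x + s1 = 9
  4x + 2y + s2 = 6
  y + s3 = 6
  x, y, s1, s2, s3 ≥ 0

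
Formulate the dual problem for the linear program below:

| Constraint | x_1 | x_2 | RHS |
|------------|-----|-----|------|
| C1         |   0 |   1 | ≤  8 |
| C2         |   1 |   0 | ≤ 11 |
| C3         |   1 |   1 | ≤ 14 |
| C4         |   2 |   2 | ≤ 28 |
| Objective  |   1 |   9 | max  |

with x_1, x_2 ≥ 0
Minimize: z = 8y1 + 11y2 + 14y3 + 28y4

Subject to:
  C1: -y2 - y3 - 2y4 ≤ -1
  C2: -y1 - y3 - 2y4 ≤ -9
  y1, y2, y3, y4 ≥ 0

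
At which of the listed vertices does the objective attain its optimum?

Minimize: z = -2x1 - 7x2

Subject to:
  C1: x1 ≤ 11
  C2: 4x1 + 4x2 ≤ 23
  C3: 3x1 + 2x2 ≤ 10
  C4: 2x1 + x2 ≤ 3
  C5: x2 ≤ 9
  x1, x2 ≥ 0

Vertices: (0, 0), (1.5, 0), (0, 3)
(0, 3) with z = -21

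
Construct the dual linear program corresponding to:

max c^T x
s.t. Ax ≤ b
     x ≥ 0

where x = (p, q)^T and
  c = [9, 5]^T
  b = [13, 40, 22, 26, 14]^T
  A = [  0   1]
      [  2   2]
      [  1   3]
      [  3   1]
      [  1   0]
Minimize: z = 13y1 + 40y2 + 22y3 + 26y4 + 14y5

Subject to:
  C1: -2y2 - y3 - 3y4 - y5 ≤ -9
  C2: -y1 - 2y2 - 3y3 - y4 ≤ -5
  y1, y2, y3, y4, y5 ≥ 0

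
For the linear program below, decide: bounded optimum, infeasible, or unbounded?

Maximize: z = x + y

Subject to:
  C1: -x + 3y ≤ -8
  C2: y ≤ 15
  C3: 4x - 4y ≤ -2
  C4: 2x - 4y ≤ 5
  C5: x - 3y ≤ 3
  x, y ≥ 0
C5 requires x - 3y ≤ 3, while C1 (-x + 3y ≤ -8) is equivalent to x - 3y ≥ 8. Together they would need 8 ≤ x - 3y ≤ 3, which is impossible since 8 > 3. No point satisfies all constraints.

The feasible region is empty; the LP is infeasible.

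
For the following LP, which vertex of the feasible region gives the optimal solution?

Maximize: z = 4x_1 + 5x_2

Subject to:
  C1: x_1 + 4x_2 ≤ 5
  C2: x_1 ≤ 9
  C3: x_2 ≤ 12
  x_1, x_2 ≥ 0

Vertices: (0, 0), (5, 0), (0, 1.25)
Evaluating z = 4x_1 + 5x_2 at each vertex:
  (0, 0): z = 0
  (5, 0): z = 20
  (0, 1.25): z = 6.25

The largest value is z = 20, attained at (5, 0).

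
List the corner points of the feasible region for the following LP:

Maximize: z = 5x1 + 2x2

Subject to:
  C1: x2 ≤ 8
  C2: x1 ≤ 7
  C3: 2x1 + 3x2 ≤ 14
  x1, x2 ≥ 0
Each vertex is the intersection of two constraint boundaries that also satisfies all remaining constraints:
  x1 = 0 and x2 = 0 → (0, 0)
  x1 = 7 and 2x1 + 3x2 = 14 → (7, 0)
  2x1 + 3x2 = 14 and x1 = 0 → (0, 4.667)

Vertices: (0, 0), (7, 0), (0, 4.667)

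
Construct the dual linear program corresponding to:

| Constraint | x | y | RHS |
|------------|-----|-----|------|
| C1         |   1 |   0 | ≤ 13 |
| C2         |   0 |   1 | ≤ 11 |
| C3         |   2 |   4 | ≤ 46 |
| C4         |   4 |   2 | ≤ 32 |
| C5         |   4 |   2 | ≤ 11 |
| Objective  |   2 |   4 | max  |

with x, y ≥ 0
Minimize: z = 13y1 + 11y2 + 46y3 + 32y4 + 11y5

Subject to:
  C1: -y1 - 2y3 - 4y4 - 4y5 ≤ -2
  C2: -y2 - 4y3 - 2y4 - 2y5 ≤ -4
  y1, y2, y3, y4, y5 ≥ 0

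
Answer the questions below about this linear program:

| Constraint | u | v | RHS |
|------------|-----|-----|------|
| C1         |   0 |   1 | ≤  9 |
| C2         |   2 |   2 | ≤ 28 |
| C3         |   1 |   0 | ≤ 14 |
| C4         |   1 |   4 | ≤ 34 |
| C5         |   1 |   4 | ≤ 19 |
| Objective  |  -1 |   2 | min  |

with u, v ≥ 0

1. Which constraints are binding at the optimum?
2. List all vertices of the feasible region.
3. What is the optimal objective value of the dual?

1. C2, C3, v ≥ 0
2. (0, 0), (14, 0), (12.33, 1.667), (0, 4.75)
3. -14 (by strong duality, equal to the primal optimum)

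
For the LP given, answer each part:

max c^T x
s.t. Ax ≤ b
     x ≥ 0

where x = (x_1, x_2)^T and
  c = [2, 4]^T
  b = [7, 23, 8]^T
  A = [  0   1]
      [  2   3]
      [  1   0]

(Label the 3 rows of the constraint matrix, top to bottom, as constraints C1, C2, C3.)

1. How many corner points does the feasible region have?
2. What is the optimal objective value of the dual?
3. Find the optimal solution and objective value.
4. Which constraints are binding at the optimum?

1. 5
2. 30 (by strong duality, equal to the primal optimum)
3. x_1 = 1, x_2 = 7, z = 30
4. C1, C2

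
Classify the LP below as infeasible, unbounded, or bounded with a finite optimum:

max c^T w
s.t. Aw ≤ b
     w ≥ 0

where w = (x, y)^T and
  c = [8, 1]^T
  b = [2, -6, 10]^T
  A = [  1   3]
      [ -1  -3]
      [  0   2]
One constraint requires x + 3y ≤ 2, while the constraint -x - 3y ≤ -6 is equivalent to x + 3y ≥ 6. Together they would need 6 ≤ x + 3y ≤ 2, which is impossible since 6 > 2. No point satisfies all constraints.

Infeasible — the constraint set is empty.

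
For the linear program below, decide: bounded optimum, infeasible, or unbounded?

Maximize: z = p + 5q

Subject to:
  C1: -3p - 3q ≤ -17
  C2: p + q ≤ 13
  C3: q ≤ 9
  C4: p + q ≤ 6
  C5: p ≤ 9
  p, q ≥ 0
The point (0, 6) satisfies every constraint, so the LP is feasible; the constraints give p ≤ 9 and q ≤ 9, which with p, q ≥ 0 keep the feasible region inside a bounded box. A feasible, bounded LP attains a finite optimum at a vertex.

The LP has an optimal solution: (0, 6) with z = 30.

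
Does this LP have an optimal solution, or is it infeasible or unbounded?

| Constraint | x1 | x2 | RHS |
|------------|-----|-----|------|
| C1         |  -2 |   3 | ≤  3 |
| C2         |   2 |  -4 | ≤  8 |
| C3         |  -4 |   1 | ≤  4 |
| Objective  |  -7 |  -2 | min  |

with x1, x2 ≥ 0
Feasible point: (0, 0) satisfies every constraint, so the LP is feasible.
Direction d = (3, 2): for each constraint row a, a·d ≤ 0 —
  (-2)(3) + (3)(2) = 0 ≤ 0
  (2)(3) + (-4)(2) = -2 ≤ 0
  (-4)(3) + (1)(2) = -10 ≤ 0
and d ≥ 0, so (0, 0) + t·d stays feasible for every t ≥ 0. Along this ray z = -7x1 - 2x2 changes by -25 per unit t, so z → −∞.

The LP is unbounded; z can be made arbitrarily small.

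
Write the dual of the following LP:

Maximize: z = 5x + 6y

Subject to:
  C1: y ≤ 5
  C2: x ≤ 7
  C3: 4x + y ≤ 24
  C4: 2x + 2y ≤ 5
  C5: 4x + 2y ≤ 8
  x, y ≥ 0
Minimize: z = 5y1 + 7y2 + 24y3 + 5y4 + 8y5

Subject to:
  C1: -y2 - 4y3 - 2y4 - 4y5 ≤ -5
  C2: -y1 - y3 - 2y4 - 2y5 ≤ -6
  y1, y2, y3, y4, y5 ≥ 0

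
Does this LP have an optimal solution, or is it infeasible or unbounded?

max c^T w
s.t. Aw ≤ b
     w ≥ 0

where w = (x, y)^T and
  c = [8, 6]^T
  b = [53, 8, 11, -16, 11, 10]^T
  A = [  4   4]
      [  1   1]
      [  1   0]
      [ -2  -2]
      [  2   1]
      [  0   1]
The point (3, 5) satisfies every constraint, so the LP is feasible; the constraints give x ≤ 11 and y ≤ 10, which with x, y ≥ 0 keep the feasible region inside a bounded box. A feasible, bounded LP attains a finite optimum at a vertex.

Evaluating z = 8x + 6y at each vertex:
  (3, 5): z = 54
  (0, 8): z = 48

Bounded optimum: z* = 54 at (3, 5).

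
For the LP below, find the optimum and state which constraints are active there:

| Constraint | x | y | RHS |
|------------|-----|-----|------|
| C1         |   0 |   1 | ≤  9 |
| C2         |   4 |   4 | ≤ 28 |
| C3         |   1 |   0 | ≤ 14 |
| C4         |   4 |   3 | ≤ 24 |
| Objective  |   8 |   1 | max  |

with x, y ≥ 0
Optimal: x = 6, y = 0
Slack at optimum:
  C1: slack = 9
  C2: slack = 4
  C3: slack = 8
  C4: slack = 0 (binding)
  x ≥ 0: x = 6
  y ≥ 0: y = 0 (binding)
Binding constraints: C4, y ≥ 0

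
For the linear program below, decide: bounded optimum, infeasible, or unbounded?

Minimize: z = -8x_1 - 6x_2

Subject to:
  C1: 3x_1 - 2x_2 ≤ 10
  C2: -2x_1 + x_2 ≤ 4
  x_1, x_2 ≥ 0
Feasible point: (0, 0) satisfies every constraint, so the LP is feasible.
Direction d = (2, 3): for each constraint row a, a·d ≤ 0 —
  (3)(2) + (-2)(3) = 0 ≤ 0
  (-2)(2) + (1)(3) = -1 ≤ 0
and d ≥ 0, so (0, 0) + t·d stays feasible for every t ≥ 0. Along this ray z = -8x_1 - 6x_2 changes by -34 per unit t, so z → −∞.

Unbounded: there is a feasible ray along which z → −∞.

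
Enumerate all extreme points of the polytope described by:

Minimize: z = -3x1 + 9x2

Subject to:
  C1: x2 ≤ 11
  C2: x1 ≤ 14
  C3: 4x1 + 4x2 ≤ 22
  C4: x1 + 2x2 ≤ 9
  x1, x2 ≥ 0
Each vertex is the intersection of two constraint boundaries that also satisfies all remaining constraints:
  x1 = 0 and x2 = 0 → (0, 0)
  4x1 + 4x2 = 22 and x2 = 0 → (5.5, 0)
  4x1 + 4x2 = 22 and x1 + 2x2 = 9 → (2, 3.5)
  x1 + 2x2 = 9 and x1 = 0 → (0, 4.5)

Vertices: (0, 0), (5.5, 0), (2, 3.5), (0, 4.5)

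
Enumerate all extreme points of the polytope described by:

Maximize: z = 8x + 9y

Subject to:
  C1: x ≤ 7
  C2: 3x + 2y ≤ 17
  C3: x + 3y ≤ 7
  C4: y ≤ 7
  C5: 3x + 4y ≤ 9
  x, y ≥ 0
Each vertex is the intersection of two constraint boundaries that also satisfies all remaining constraints:
  x = 0 and y = 0 → (0, 0)
  3x + 4y = 9 and y = 0 → (3, 0)
  3x + 4y = 9 and x = 0 → (0, 2.25)

Vertices: (0, 0), (3, 0), (0, 2.25)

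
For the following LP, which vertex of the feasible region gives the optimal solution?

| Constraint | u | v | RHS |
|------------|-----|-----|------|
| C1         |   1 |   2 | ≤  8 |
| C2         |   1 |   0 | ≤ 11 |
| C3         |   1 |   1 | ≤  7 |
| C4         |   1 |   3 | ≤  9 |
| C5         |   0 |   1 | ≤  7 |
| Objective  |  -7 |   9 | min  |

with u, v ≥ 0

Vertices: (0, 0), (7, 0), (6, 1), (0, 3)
(7, 0) with z = -49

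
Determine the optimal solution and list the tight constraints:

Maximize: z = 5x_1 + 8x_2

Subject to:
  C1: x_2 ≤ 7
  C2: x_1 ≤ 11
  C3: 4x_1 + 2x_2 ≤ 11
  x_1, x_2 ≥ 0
Optimal: x_1 = 0, x_2 = 5.5
Slack at optimum:
  C1: slack = 1.5
  C2: slack = 11
  C3: slack = 0 (binding)
  x_1 ≥ 0: x_1 = 0 (binding)
  x_2 ≥ 0: x_2 = 5.5
Binding constraints: C3, x_1 ≥ 0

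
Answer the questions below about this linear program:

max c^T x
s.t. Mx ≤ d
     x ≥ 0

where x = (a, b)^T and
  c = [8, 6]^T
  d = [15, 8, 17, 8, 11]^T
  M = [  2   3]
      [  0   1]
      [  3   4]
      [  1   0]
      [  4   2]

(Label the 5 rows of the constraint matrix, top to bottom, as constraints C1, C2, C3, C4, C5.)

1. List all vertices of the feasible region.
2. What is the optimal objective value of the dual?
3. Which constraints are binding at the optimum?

1. (0, 0), (2.75, 0), (1, 3.5), (0, 4.25)
2. 29 (by strong duality, equal to the primal optimum)
3. C3, C5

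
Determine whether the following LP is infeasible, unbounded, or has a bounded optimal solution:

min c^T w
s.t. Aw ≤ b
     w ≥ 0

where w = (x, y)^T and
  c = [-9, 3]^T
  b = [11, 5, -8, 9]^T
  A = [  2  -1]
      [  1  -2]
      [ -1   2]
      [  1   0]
One constraint requires x - 2y ≤ 5, while the constraint -x + 2y ≤ -8 is equivalent to x - 2y ≥ 8. Together they would need 8 ≤ x - 2y ≤ 5, which is impossible since 8 > 5. No point satisfies all constraints.

Infeasible: no point satisfies all constraints simultaneously.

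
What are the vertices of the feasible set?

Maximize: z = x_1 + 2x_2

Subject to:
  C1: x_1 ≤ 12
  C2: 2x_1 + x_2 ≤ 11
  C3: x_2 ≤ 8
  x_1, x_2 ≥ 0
Each vertex is the intersection of two constraint boundaries that also satisfies all remaining constraints:
  x_1 = 0 and x_2 = 0 → (0, 0)
  2x_1 + x_2 = 11 and x_2 = 0 → (5.5, 0)
  2x_1 + x_2 = 11 and x_2 = 8 → (1.5, 8)
  x_2 = 8 and x_1 = 0 → (0, 8)

Vertices: (0, 0), (5.5, 0), (1.5, 8), (0, 8)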